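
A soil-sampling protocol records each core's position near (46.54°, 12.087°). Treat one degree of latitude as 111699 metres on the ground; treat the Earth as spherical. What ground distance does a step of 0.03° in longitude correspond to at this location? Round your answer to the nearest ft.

7562 ft

At 46.54° a degree of longitude is 111699 × cos 46.54° ≈ 76831.9 m, so 0.03° corresponds to 2304.96 m.
In feet: 2304.96 m ÷ 0.3048 ≈ 7562.2 ft.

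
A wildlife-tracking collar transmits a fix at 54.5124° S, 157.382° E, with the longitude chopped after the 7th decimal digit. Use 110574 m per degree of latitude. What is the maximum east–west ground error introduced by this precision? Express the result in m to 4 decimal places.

Truncating at 7 decimal places can drop up to a full unit in the last place, so the longitude may be off by as much as 1e-07°.
Parallels shrink by cos φ, so at 54.5124° a degree of longitude is 110574 × 0.5805 ≈ 64191.2 m.
Maximum E–W displacement: 1e-07 × 64191.2 = 0.00641912 m.

0.0064 m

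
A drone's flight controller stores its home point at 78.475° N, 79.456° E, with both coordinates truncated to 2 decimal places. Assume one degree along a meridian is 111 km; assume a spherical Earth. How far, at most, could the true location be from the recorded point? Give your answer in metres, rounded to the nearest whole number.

1132 metres

Truncating at 2 decimal places can drop up to a full unit in the last place, so each coordinate may be off by as much as 0.01°.
North–south component: 0.01° × 111000 = 1110 m.
East–west component at 78.475°: 0.01° × 111000 × cos 78.475° ≈ 0.01 × 22177.3 ≈ 221.773 m.
The two errors are perpendicular, so the maximum displacement is √(1110² + 221.773²) ≈ 1131.94 m.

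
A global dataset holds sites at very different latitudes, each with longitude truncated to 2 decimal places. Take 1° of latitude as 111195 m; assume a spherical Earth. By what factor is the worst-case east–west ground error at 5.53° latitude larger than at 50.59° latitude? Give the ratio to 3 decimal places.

1.568

Truncating at 2 decimal places can drop up to a full unit in the last place, so the longitude may be off by as much as 0.01°.
At 5.53°: 0.01° × 111195 × cos 5.53° = 0.01 × 111195 × 0.9953 ≈ 1106.8 m.
Error at 50.59° = 0.01° × 111195 × cos 50.59° ≈ 1112 × 0.6349 = 705.94 m.
Ratio: 1106.8 / 705.94 = cos 5.53° / cos 50.59° ≈ 1.5678.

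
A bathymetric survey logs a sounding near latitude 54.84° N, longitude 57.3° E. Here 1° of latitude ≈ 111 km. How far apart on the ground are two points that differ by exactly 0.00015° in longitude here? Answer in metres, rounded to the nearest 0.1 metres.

9.6 metres

At 54.84° a degree of longitude is 111000 × cos 54.84° ≈ 63920.6 m, so 0.00015° corresponds to 9.5881 m.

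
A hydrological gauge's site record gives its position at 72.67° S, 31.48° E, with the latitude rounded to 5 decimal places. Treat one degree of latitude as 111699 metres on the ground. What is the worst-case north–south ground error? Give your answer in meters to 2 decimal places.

0.56 meters

Rounding to 5 decimal places leaves the latitude within ±5e-06° of the true value.
Along the meridian that is 5e-06° × 111699 m/° = 0.558495 m.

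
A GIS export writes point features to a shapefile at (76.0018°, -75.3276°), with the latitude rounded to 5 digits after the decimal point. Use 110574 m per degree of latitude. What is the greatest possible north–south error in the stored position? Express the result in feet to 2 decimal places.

1.81 feet

Rounding to 5 decimal places leaves the latitude within ±5e-06° of the true value.
So the N–S error is at most 5e-06 × 110574 = 0.55287 m.
In feet: 0.55287 m ÷ 0.3048 ≈ 1.8139 ft.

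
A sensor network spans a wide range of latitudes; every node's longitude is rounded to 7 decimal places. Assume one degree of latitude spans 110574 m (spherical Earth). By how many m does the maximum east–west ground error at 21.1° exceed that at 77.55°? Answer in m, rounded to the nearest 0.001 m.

0.004 m

Rounding to 7 decimal places leaves the longitude within ±5e-08° of the true value.
At 21.1°: 5e-08° × 110574 × cos 21.1° = 5e-08 × 110574 × 0.9330 ≈ 0.005158 m.
Error at 77.55° = 5e-08° × 110574 × cos 77.55° ≈ 0.0055287 × 0.2156 = 0.0011919 m.
So the lower-latitude error exceeds the higher by 0.005158 − 0.0011919 = 0.0039661 m.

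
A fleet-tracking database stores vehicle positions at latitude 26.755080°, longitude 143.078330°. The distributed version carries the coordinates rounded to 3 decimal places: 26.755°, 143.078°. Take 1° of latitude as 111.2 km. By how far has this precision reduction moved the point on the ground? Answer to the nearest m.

Δlat = 26.755080 − 26.755 = +0.000080°; Δlon = 143.078330 − 143.078 = +0.000330°.
North–south shift: 0.000080 × 111200 = 8.896 m.
E–W at 26.755°: 0.000330° × 111200 × cos 26.755° = 0.000330 × 111200 × 0.8929 ≈ 32.7673 m.
Combined displacement = (8.896² + 32.7673²)^½ ≈ 33.9534 m.

34 m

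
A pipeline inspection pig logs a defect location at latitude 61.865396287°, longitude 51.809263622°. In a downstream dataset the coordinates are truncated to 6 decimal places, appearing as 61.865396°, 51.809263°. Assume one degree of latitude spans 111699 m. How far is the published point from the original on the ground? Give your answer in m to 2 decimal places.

Δlat = 61.865396287 − 61.865396 = +0.000000287°; Δlon = 51.809263622 − 51.809263 = +0.000000622°.
North–south shift: 0.000000287 × 111699 = 0.0320576 m.
E–W at 61.8654°: 0.000000622° × 111699 × cos 61.8654° = 0.000000622 × 111699 × 0.4715 ≈ 0.0327614 m.
Distance: √(0.0320576² + 0.0327614²) ≈ 0.0458367 m.

0.05 m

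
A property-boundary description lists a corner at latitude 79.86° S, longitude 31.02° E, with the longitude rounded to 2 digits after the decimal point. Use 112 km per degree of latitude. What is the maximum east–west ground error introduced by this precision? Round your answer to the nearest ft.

323 ft

Rounding to 2 decimal places leaves the longitude within ±0.005° of the true value.
At latitude 79.86° a degree of longitude spans 112000 m × cos 79.86° = 112000 × 0.1761 ≈ 19718 m.
East–west error: 0.005° × 19718 m/° ≈ 98.5902 m.
In feet: 98.5902 m ÷ 0.3048 ≈ 323.46 ft.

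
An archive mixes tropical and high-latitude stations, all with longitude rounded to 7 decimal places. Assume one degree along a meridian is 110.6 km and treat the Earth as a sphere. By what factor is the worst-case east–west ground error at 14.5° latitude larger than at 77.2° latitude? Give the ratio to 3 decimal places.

4.370

Rounding to 7 decimal places leaves the longitude within ±5e-08° of the true value.
At 14.5°: 5e-08° × 110600 × cos 14.5° = 5e-08 × 110600 × 0.9681 ≈ 0.0053539 m.
Error at 77.2° = 5e-08° × 110600 × cos 77.2° ≈ 0.00553 × 0.2215 = 0.0012252 m.
The ratio reduces to cos 14.5° / cos 77.2° = 0.9681/0.2215 ≈ 4.3699.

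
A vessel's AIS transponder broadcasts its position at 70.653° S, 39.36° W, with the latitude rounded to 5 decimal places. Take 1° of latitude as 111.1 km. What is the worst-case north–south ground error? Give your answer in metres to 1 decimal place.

Rounding to 5 decimal places leaves the latitude within ±5e-06° of the true value.
So the N–S error is at most 5e-06 × 111100 = 0.5555 m.

0.6 metres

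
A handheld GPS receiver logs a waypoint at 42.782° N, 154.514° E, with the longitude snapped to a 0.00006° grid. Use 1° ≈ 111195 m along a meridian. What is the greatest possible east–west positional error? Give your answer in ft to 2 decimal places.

8.03 ft

With a 0.00006° grid the true value lies within half a step, ±0.00006°/2 = ±3e-05°, of the stored one.
One degree of longitude at 42.782° is 111195 × cos 42.782° ≈ 111195 × 0.7339 = 81610.8 m.
Maximum E–W displacement: 3e-05 × 81610.8 = 2.44832 m.
In feet: 2.44832 m ÷ 0.3048 ≈ 8.0326 ft.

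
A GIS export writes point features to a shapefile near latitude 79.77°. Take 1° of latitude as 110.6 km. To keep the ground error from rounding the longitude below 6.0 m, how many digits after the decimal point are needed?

4

At 79.77° one degree of longitude covers 110600 × cos 79.77° ≈ 110600 × 0.1776 ≈ 19642.6 m.
With N decimal places the half-ulp bound is 0.5·10⁻ᴺ°, or 0.5·10⁻ᴺ × 19642.6 m on the ground.
Setting 9821.28 × 10⁻ᴺ ≤ 6.0 gives 10ᴺ ≥ 1637, i.e. N ≥ 3.21.
So 4 decimal places suffice (0.982 m); 3 would allow up to 9.82 m.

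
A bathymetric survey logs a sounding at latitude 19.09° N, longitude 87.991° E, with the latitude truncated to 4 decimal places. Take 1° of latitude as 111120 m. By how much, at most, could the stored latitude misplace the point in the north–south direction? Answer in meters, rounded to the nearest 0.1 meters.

11.1 meters

Truncating at 4 decimal places can drop up to a full unit in the last place, so the latitude may be off by as much as 0.0001°.
Along the meridian that is 0.0001° × 111120 m/° = 11.112 m.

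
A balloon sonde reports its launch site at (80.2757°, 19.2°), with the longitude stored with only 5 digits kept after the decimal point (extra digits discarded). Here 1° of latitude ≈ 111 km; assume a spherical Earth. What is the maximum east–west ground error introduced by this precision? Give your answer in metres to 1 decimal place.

Truncating at 5 decimal places can drop up to a full unit in the last place, so the longitude may be off by as much as 1e-05°.
Parallels shrink by cos φ, so at 80.2757° a degree of longitude is 111000 × 0.1689 ≈ 18748.7 m.
Maximum E–W displacement: 1e-05 × 18748.7 = 0.187487 m.

0.2 metres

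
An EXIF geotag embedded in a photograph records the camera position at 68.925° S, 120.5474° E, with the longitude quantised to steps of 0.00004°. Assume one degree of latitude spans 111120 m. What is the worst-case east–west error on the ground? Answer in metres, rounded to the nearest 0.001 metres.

0.799 metres

With a 0.00004° grid the true value lies within half a step, ±0.00004°/2 = ±2e-05°, of the stored one.
One degree of longitude at 68.925° is 111120 × cos 68.925° ≈ 111120 × 0.3596 = 39957.6 m.
East–west error: 2e-05° × 39957.6 m/° ≈ 0.799152 m.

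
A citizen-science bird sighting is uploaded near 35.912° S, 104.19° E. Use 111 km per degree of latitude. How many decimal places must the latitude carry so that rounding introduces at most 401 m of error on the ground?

One degree of latitude covers 111000 m.
Rounding to N decimal places gives at most 0.5 × 10⁻ᴺ degrees of error, i.e. 0.5 × 10⁻ᴺ × 111000 m.
Setting 55500 × 10⁻ᴺ ≤ 401 gives 10ᴺ ≥ 138.4, i.e. N ≥ 2.14.
N = 2 would give 555 m (too coarse); N = 3 gives 55.5 m ≤ 401 m.

3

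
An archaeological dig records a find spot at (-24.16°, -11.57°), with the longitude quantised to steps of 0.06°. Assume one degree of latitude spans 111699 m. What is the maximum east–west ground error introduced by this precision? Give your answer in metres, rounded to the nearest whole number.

3057 metres

With a 0.06° grid the true value lies within half a step, ±0.06°/2 = ±0.03°, of the stored one.
Parallels shrink by cos φ, so at 24.16° a degree of longitude is 111699 × 0.9124 ≈ 101915 m.
East–west error: 0.03° × 101915 m/° ≈ 3057.45 m.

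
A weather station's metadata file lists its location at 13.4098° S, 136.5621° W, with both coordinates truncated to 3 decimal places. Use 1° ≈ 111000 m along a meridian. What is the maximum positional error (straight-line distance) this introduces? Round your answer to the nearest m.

Truncating at 3 decimal places can drop up to a full unit in the last place, so each coordinate may be off by as much as 0.001°.
Latitude error → 0.001 × 111000 = 111 m along the meridian.
East–west component at 13.4098°: 0.001° × 111000 × cos 13.4098° ≈ 0.001 × 107974 ≈ 107.974 m.
The two errors are perpendicular, so the maximum displacement is √(111² + 107.974²) ≈ 154.853 m.

155 m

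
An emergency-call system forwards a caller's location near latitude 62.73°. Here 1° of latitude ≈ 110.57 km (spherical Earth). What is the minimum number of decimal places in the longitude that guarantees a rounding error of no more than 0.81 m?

At 62.73° one degree of longitude covers 110570 × cos 62.73° ≈ 110570 × 0.4582 ≈ 50661.4 m.
Rounding to N decimal places gives at most 0.5 × 10⁻ᴺ degrees of error, i.e. 0.5 × 10⁻ᴺ × 50661.4 m.
Setting 25330.7 × 10⁻ᴺ ≤ 0.81 gives 10ᴺ ≥ 3.127e+04, i.e. N ≥ 4.50.
So 5 decimal places suffice (0.253 m); 4 would allow up to 2.53 m.

5 decimal places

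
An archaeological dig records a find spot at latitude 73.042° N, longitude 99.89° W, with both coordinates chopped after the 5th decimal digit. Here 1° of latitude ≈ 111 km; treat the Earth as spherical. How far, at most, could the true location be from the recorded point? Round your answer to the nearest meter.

Truncating at 5 decimal places can drop up to a full unit in the last place, so each coordinate may be off by as much as 1e-05°.
North–south component: 1e-05° × 111000 = 1.11 m.
E–W at 73.042°: 1e-05° × 111000 × cos 73.042° = 1e-05 × 111000 × 0.2917 ≈ 0.323754 m.
Worst case both components are at the extreme and orthogonal: √(1.11² + 0.323754²) ≈ 1.15625 m.

1 meters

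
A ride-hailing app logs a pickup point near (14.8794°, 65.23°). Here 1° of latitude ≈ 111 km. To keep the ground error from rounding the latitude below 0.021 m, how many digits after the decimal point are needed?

One degree of latitude covers 111000 m.
With N decimal places the half-ulp bound is 0.5·10⁻ᴺ°, or 0.5·10⁻ᴺ × 111000 m on the ground.
Setting 55500 × 10⁻ᴺ ≤ 0.021 gives 10ᴺ ≥ 2.643e+06, i.e. N ≥ 6.42.
So 7 decimal places suffice (0.00555 m); 6 would allow up to 0.0555 m.

7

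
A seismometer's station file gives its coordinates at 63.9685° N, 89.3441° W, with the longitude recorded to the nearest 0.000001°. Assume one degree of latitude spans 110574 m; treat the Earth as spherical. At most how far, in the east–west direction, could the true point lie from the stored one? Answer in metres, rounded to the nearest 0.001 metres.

0.024 metres

Rounding to 6 decimal places leaves the longitude within ±5e-07° of the true value.
At latitude 63.9685° a degree of longitude spans 110574 m × cos 63.9685° = 110574 × 0.4389 ≈ 48527.1 m.
East–west error: 5e-07° × 48527.1 m/° ≈ 0.0242635 m.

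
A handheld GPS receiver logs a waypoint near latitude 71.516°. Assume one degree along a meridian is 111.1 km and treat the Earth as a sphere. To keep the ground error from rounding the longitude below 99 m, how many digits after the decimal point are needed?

3

At 71.516° one degree of longitude covers 111100 × cos 71.516° ≈ 111100 × 0.3170 ≈ 35223.1 m.
Rounding to N decimal places gives at most 0.5 × 10⁻ᴺ degrees of error, i.e. 0.5 × 10⁻ᴺ × 35223.1 m.
Setting 17611.6 × 10⁻ᴺ ≤ 99 gives 10ᴺ ≥ 177.9, i.e. N ≥ 2.25.
N = 2 would give 176 m (too coarse); N = 3 gives 17.6 m ≤ 99 m.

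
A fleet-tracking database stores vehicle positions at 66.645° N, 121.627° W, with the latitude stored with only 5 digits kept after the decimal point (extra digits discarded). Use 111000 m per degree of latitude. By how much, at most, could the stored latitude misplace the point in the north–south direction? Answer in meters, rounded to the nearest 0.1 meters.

1.1 meters

Truncating at 5 decimal places can drop up to a full unit in the last place, so the latitude may be off by as much as 1e-05°.
Along the meridian that is 1e-05° × 111000 m/° = 1.11 m.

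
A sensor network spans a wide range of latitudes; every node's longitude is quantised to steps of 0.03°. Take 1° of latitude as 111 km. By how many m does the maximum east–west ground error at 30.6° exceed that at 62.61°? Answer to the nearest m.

667 m

With a 0.03° grid the true value lies within half a step, ±0.03°/2 = ±0.015°, of the stored one.
At 30.6°: 0.015° × 111000 × cos 30.6° = 0.015 × 111000 × 0.8607 ≈ 1433.1 m.
Error at 62.61° = 0.015° × 111000 × cos 62.61° ≈ 1665 × 0.4600 = 765.97 m.
So the lower-latitude error exceeds the higher by 1433.1 − 765.97 = 667.16 m.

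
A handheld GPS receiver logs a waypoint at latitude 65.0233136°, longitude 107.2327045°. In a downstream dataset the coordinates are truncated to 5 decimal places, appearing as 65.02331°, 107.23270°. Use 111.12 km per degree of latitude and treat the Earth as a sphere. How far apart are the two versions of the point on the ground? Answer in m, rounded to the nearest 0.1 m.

0.5 m

The latitude changed by +0.0000036° and the longitude by +0.0000045°.
North–south shift: 0.0000036 × 111120 = 0.400032 m.
East–west at this latitude: 0.0000045° × 111120 × cos 65.0233° ≈ 0.0000045 × 46920.4 = 0.211142 m.
Combined displacement = (0.400032² + 0.211142²)^½ ≈ 0.452334 m.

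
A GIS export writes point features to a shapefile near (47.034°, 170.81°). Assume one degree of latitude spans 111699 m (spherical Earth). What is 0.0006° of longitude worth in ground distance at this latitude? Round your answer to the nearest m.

At 47.034° a degree of longitude is 111699 × cos 47.034° ≈ 76130 m, so 0.0006° corresponds to 45.678 m.

46 m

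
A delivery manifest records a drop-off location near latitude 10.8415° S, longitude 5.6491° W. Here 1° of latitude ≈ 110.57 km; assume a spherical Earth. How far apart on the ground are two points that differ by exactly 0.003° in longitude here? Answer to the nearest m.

326 m

One degree of longitude here spans 110570 × cos 10.8415° = 110570 × 0.9822 ≈ 108596 m; 0.003° of that is 325.789 m.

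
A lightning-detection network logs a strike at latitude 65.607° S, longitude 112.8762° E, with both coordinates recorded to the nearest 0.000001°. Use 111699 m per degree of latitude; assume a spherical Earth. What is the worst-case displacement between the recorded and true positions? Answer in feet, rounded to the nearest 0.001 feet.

Rounding to 6 decimal places leaves each coordinate within ±5e-07° of the true value.
N–S: 5e-07° × 111699 m/° = 0.0558495 m.
E–W at 65.607°: 5e-07° × 111699 × cos 65.607° = 5e-07 × 111699 × 0.4130 ≈ 0.0230655 m.
The two errors are perpendicular, so the maximum displacement is √(0.0558495² + 0.0230655²) ≈ 0.060425 m.
In feet: 0.060425 m ÷ 0.3048 ≈ 0.19824 ft.

0.198 feet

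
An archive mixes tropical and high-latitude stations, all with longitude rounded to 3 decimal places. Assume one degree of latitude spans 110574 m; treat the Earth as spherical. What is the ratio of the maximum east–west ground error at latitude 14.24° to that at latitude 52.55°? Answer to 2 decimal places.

1.59

Rounding to 3 decimal places leaves the longitude within ±0.0005° of the true value.
At 14.24°: 0.0005° × 110574 × cos 14.24° = 0.0005 × 110574 × 0.9693 ≈ 53.588 m.
Error at 52.55° = 0.0005° × 110574 × cos 52.55° ≈ 55.287 × 0.6081 = 33.618 m.
The ratio reduces to cos 14.24° / cos 52.55° = 0.9693/0.6081 ≈ 1.5940.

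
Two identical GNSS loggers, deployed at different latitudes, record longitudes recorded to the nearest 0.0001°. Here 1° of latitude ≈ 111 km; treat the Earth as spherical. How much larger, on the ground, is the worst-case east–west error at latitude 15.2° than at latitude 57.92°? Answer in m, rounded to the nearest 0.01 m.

2.41 m

Rounding to 4 decimal places leaves the longitude within ±5e-05° of the true value.
At 15.2°: 5e-05° × 111000 × cos 15.2° = 5e-05 × 111000 × 0.9650 ≈ 5.3558 m.
Error at 57.92° = 5e-05° × 111000 × cos 57.92° ≈ 5.55 × 0.5311 = 2.9476 m.
Difference: 5.3558 − 2.9476 = 2.4082 m.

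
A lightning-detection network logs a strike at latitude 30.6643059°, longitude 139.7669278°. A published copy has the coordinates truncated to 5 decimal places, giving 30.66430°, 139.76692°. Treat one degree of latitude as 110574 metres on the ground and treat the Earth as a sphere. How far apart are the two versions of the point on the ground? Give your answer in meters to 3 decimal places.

0.988 meters

Δlat = 30.6643059 − 30.66430 = +0.0000059°; Δlon = 139.7669278 − 139.76692 = +0.0000078°.
N–S: 0.0000059° × 110574 m/° = 0.652387 m.
East–west at this latitude: 0.0000078° × 110574 × cos 30.6643° ≈ 0.0000078 × 95112.5 = 0.741877 m.
Distance: √(0.652387² + 0.741877²) ≈ 0.987922 m.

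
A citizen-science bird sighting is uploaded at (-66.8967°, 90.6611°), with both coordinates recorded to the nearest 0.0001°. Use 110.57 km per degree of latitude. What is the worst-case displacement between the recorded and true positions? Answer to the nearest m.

Rounding to 4 decimal places leaves each coordinate within ±5e-05° of the true value.
Latitude error → 5e-05 × 110570 = 5.5285 m along the meridian.
Longitude error → 5e-05 × 110570 × cos 66.8967° = 5e-05 × 110570 × 0.3924 ≈ 2.16933 m.
Worst case both components are at the extreme and orthogonal: √(5.5285² + 2.16933²) ≈ 5.93888 m.

6 m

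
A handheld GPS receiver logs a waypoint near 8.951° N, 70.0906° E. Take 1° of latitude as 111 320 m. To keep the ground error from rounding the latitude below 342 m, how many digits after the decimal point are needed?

3

One degree of latitude covers 111320 m.
N decimal places → at most half a unit in the last place, 0.5 × 10⁻ᴺ° = 111320/2 × 10⁻ᴺ m.
Setting 55660 × 10⁻ᴺ ≤ 342 gives 10ᴺ ≥ 162.7, i.e. N ≥ 2.21.
N = 2 would give 557 m (too coarse); N = 3 gives 55.7 m ≤ 342 m.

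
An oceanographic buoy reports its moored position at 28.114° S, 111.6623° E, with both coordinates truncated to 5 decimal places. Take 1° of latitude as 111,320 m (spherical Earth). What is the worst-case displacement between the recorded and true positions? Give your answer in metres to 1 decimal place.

1.5 metres

Truncating at 5 decimal places can drop up to a full unit in the last place, so each coordinate may be off by as much as 1e-05°.
Latitude error → 1e-05 × 111320 = 1.1132 m along the meridian.
E–W at 28.114°: 1e-05° × 111320 × cos 28.114° = 1e-05 × 111320 × 0.8820 ≈ 0.981855 m.
Combining orthogonally: (1.1132² + 0.981855²)^½ ≈ 1.48434 m.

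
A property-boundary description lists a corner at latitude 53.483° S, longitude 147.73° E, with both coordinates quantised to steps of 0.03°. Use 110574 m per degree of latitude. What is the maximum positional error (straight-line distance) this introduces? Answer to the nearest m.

With a 0.03° grid the true value lies within half a step, ±0.03°/2 = ±0.015°, of the stored one.
N–S: 0.015° × 110574 m/° = 1658.61 m.
Longitude error → 0.015 × 110574 × cos 53.483° = 0.015 × 110574 × 0.5951 ≈ 986.975 m.
The two errors are perpendicular, so the maximum displacement is √(1658.61² + 986.975²) ≈ 1930.05 m.

1930 m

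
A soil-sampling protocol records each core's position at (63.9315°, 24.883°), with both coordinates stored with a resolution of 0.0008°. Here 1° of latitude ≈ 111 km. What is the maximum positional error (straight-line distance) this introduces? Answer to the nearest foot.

159 feet

With a 0.0008° grid the true value lies within half a step, ±0.0008°/2 = ±0.0004°, of the stored one.
Latitude error → 0.0004 × 111000 = 44.4 m along the meridian.
E–W at 63.9315°: 0.0004° × 111000 × cos 63.9315° = 0.0004 × 111000 × 0.4394 ≈ 19.5114 m.
The two errors are perpendicular, so the maximum displacement is √(44.4² + 19.5114²) ≈ 48.498 m.
In feet: 48.498 m ÷ 0.3048 ≈ 159.11 ft.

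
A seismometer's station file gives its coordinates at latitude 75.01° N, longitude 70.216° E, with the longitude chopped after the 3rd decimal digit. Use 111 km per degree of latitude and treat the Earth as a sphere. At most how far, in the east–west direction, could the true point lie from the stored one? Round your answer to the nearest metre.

Truncating at 3 decimal places can drop up to a full unit in the last place, so the longitude may be off by as much as 0.001°.
One degree of longitude at 75.01° is 111000 × cos 75.01° ≈ 111000 × 0.2587 = 28710.2 m.
So at most 0.001° × 28710.2 ≈ 28.7102 m east–west.

29 metres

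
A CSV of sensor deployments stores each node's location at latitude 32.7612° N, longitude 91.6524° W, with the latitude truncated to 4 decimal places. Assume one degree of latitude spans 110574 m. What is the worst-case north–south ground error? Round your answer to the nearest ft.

36 ft

Truncating at 4 decimal places can drop up to a full unit in the last place, so the latitude may be off by as much as 0.0001°.
North–south distance: 0.0001° × 110574 m/° = 11.0574 m.
In feet: 11.0574 m ÷ 0.3048 ≈ 36.278 ft.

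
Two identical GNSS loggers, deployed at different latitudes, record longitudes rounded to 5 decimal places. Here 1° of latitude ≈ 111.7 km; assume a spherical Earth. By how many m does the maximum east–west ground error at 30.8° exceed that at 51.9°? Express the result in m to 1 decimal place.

0.1 m

Rounding to 5 decimal places leaves the longitude within ±5e-06° of the true value.
At 30.8°: 5e-06° × 111700 × cos 30.8° = 5e-06 × 111700 × 0.8590 ≈ 0.47973 m.
At 51.9°: 5e-06° × 111700 × cos 51.9° = 5e-06 × 111700 × 0.6170 ≈ 0.34461 m.
Difference: 0.47973 − 0.34461 = 0.13511 m.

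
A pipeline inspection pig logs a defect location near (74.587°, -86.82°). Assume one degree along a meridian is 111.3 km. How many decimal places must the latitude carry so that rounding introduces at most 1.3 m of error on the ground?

One degree of latitude covers 111300 m.
With N decimal places the half-ulp bound is 0.5·10⁻ᴺ°, or 0.5·10⁻ᴺ × 111300 m on the ground.
Setting 55650 × 10⁻ᴺ ≤ 1.3 gives 10ᴺ ≥ 4.281e+04, i.e. N ≥ 4.63.
So 5 decimal places suffice (0.556 m); 4 would allow up to 5.57 m.

5 decimal places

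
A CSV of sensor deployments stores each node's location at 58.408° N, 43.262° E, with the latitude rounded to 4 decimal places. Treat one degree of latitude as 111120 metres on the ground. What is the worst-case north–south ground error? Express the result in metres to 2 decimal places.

Rounding to 4 decimal places leaves the latitude within ±5e-05° of the true value.
Along the meridian that is 5e-05° × 111120 m/° = 5.556 m.

5.56 metres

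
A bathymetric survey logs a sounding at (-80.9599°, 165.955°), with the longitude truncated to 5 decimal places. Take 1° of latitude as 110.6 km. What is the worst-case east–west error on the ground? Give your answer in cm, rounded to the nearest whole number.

Truncating at 5 decimal places can drop up to a full unit in the last place, so the longitude may be off by as much as 1e-05°.
One degree of longitude at 80.9599° is 110600 × cos 80.9599° ≈ 110600 × 0.1571 = 17378.1 m.
So at most 1e-05° × 17378.1 ≈ 0.173781 m east–west.
That is 0.173781 m = 17.378 cm.

17 cm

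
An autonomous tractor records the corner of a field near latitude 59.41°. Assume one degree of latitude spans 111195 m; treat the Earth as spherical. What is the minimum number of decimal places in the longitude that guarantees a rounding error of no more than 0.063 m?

6 decimal places

At 59.41° one degree of longitude covers 111195 × cos 59.41° ≈ 111195 × 0.5089 ≈ 56586.2 m.
Rounding to N decimal places gives at most 0.5 × 10⁻ᴺ degrees of error, i.e. 0.5 × 10⁻ᴺ × 56586.2 m.
Need 0.5 × 56586.2 × 10⁻ᴺ ≤ 0.063 → 10⁻ᴺ ≤ 2.227e-06, so N ≥ 5.65.
So 6 decimal places suffice (0.0283 m); 5 would allow up to 0.283 m.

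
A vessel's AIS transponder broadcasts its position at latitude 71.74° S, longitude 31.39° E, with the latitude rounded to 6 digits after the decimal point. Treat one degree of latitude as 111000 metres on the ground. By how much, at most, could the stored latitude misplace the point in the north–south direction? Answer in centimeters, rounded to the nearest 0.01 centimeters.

Rounding to 6 decimal places leaves the latitude within ±5e-07° of the true value.
So the N–S error is at most 5e-07 × 111000 = 0.0555 m.
That is 0.0555 m = 5.55 cm.

5.55 centimeters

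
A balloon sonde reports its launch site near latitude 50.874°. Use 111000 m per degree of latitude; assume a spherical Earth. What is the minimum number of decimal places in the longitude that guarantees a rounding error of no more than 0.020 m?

7

At 50.874° one degree of longitude covers 111000 × cos 50.874° ≈ 111000 × 0.6310 ≈ 70044.1 m.
Rounding to N decimal places gives at most 0.5 × 10⁻ᴺ degrees of error, i.e. 0.5 × 10⁻ᴺ × 70044.1 m.
Setting 35022 × 10⁻ᴺ ≤ 0.020 gives 10ᴺ ≥ 1.751e+06, i.e. N ≥ 6.24.
N = 6 would give 0.035 m (too coarse); N = 7 gives 0.0035 m ≤ 0.020 m.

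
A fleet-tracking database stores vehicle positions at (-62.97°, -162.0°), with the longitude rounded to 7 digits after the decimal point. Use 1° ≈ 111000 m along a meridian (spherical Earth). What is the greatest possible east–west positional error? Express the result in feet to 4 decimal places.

Rounding to 7 decimal places leaves the longitude within ±5e-08° of the true value.
At latitude 62.97° a degree of longitude spans 111000 m × cos 62.97° = 111000 × 0.4545 ≈ 50444.7 m.
So at most 5e-08° × 50444.7 ≈ 0.00252224 m east–west.
In feet: 0.00252224 m ÷ 0.3048 ≈ 0.0082751 ft.

0.0083 feet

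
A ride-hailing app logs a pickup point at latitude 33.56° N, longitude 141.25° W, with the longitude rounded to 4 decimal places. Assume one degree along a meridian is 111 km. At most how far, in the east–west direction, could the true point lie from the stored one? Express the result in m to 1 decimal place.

Rounding to 4 decimal places leaves the longitude within ±5e-05° of the true value.
One degree of longitude at 33.56° is 111000 × cos 33.56° ≈ 111000 × 0.8333 = 92497.1 m.
So at most 5e-05° × 92497.1 ≈ 4.62486 m east–west.

4.6 m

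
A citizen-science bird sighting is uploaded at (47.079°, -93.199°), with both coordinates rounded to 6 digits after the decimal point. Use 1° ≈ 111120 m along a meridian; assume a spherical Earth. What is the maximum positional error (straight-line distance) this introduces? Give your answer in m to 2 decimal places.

Rounding to 6 decimal places leaves each coordinate within ±5e-07° of the true value.
Latitude error → 5e-07 × 111120 = 0.05556 m along the meridian.
East–west component at 47.079°: 5e-07° × 111120 × cos 47.079° ≈ 5e-07 × 75671.5 ≈ 0.0378358 m.
Combining orthogonally: (0.05556² + 0.0378358²)^½ ≈ 0.0672195 m.

0.07 m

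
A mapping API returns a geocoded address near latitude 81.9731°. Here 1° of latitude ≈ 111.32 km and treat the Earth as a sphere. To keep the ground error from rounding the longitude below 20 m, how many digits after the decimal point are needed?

3

At 81.9731° one degree of longitude covers 111320 × cos 81.9731° ≈ 111320 × 0.1396 ≈ 15544.5 m.
N decimal places → at most half a unit in the last place, 0.5 × 10⁻ᴺ° = 15544.5/2 × 10⁻ᴺ m.
Need 0.5 × 15544.5 × 10⁻ᴺ ≤ 20 → 10⁻ᴺ ≤ 2.573e-03, so N ≥ 2.59.
So 3 decimal places suffice (7.77 m); 2 would allow up to 77.7 m.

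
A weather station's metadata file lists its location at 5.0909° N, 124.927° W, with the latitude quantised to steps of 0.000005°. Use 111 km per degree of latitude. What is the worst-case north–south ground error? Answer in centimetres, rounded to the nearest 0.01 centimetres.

With a 0.000005° grid the true value lies within half a step, ±0.000005°/2 = ±2.5e-06°, of the stored one.
So the N–S error is at most 2.5e-06 × 111000 = 0.2775 m.
That is 0.2775 m = 27.75 cm.

27.75 centimetres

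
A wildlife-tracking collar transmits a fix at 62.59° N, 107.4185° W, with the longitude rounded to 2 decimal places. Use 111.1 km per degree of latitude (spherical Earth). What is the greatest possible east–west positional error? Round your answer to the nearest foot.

839 feet

Rounding to 2 decimal places leaves the longitude within ±0.005° of the true value.
At latitude 62.59° a degree of longitude spans 111100 m × cos 62.59° = 111100 × 0.4604 ≈ 51145.4 m.
East–west error: 0.005° × 51145.4 m/° ≈ 255.727 m.
Converting: 255.727 m × 3.2808 ft/m ≈ 839 ft.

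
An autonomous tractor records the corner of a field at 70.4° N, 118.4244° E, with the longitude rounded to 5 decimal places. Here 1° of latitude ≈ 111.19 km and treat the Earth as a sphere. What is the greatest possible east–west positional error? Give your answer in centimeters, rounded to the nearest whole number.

Rounding to 5 decimal places leaves the longitude within ±5e-06° of the true value.
One degree of longitude at 70.4° is 111190 × cos 70.4° ≈ 111190 × 0.3355 = 37298.9 m.
East–west error: 5e-06° × 37298.9 m/° ≈ 0.186494 m.
That is 0.186494 m = 18.649 cm.

19 centimeters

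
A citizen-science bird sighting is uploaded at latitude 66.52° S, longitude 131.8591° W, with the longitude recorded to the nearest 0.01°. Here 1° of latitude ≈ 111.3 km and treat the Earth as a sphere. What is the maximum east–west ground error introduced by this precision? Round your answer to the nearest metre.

222 metres

Rounding to 2 decimal places leaves the longitude within ±0.005° of the true value.
Parallels shrink by cos φ, so at 66.52° a degree of longitude is 111300 × 0.3984 ≈ 44345.1 m.
East–west error: 0.005° × 44345.1 m/° ≈ 221.726 m.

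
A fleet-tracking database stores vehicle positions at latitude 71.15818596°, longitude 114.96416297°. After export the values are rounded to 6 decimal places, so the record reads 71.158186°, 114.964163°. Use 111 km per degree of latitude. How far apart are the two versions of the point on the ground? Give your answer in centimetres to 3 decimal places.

The latitude changed by -0.00000004° and the longitude by -0.00000003°.
North–south shift: -0.00000004 × 111000 = -0.00444 m.
East–west at this latitude: -0.00000003° × 111000 × cos 71.1582° ≈ -0.00000003 × 35848.2 = -0.00107544 m.
Hypotenuse of the two orthogonal shifts: √(0.00444² + 0.00107544²) = 0.00456839 m.
That is 0.00456839 m = 0.45684 cm.

0.457 centimetres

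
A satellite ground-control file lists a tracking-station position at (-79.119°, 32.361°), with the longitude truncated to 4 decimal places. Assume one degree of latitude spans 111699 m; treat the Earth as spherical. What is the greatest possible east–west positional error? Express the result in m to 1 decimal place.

Truncating at 4 decimal places can drop up to a full unit in the last place, so the longitude may be off by as much as 0.0001°.
One degree of longitude at 79.119° is 111699 × cos 79.119° ≈ 111699 × 0.1888 = 21085.4 m.
Maximum E–W displacement: 0.0001 × 21085.4 = 2.10854 m.

2.1 m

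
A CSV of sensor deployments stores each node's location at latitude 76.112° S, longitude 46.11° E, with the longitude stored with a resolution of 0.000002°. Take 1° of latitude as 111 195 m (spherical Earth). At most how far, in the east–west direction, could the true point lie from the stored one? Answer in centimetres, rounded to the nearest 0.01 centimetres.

2.67 centimetres

With a 0.000002° grid the true value lies within half a step, ±0.000002°/2 = ±1e-06°, of the stored one.
One degree of longitude at 76.112° is 111195 × cos 76.112° ≈ 111195 × 0.2400 = 26689.5 m.
East–west error: 1e-06° × 26689.5 m/° ≈ 0.0266895 m.
That is 0.0266895 m = 2.669 cm.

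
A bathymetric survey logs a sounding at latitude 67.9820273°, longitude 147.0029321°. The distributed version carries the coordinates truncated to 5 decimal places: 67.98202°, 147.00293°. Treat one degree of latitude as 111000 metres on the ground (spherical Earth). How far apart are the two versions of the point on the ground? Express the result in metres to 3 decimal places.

The latitude changed by +0.0000073° and the longitude by +0.0000021°.
N–S: 0.0000073° × 111000 m/° = 0.8103 m.
East–west at this latitude: 0.0000021° × 111000 × cos 67.982° ≈ 0.0000021 × 41613.6 = 0.0873886 m.
Hypotenuse of the two orthogonal shifts: √(0.8103² + 0.0873886²) = 0.814999 m.

0.815 metres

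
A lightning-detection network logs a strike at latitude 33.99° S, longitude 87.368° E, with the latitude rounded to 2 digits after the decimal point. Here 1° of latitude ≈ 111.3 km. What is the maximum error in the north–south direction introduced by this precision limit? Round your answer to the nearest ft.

1826 ft

Rounding to 2 decimal places leaves the latitude within ±0.005° of the true value.
Along the meridian that is 0.005° × 111300 m/° = 556.5 m.
Converting: 556.5 m × 3.2808 ft/m ≈ 1825.8 ft.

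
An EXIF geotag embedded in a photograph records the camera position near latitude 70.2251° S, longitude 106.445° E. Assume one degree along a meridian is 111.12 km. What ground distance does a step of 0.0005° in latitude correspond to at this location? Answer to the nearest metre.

Along a meridian 0.0005° is 0.0005 × 111120 = 55.56 m.

56 metres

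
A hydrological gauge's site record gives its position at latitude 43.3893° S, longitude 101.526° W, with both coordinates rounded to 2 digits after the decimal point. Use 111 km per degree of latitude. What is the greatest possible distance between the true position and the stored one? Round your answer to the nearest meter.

686 meters

Rounding to 2 decimal places leaves each coordinate within ±0.005° of the true value.
N–S: 0.005° × 111000 m/° = 555 m.
E–W at 43.3893°: 0.005° × 111000 × cos 43.3893° = 0.005 × 111000 × 0.7267 ≈ 403.32 m.
The two errors are perpendicular, so the maximum displacement is √(555² + 403.32²) ≈ 686.07 m.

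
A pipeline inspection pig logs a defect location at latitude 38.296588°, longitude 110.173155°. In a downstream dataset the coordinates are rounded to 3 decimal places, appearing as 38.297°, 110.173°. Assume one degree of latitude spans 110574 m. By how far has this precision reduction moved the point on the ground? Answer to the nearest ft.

Δlat = 38.296588 − 38.297 = -0.000412°; Δlon = 110.173155 − 110.173 = +0.000155°.
North–south shift: -0.000412 × 110574 = -45.5565 m.
E–W at 38.297°: 0.000155° × 110574 × cos 38.297° = 0.000155 × 110574 × 0.7848 ≈ 13.4508 m.
Distance: √(45.5565² + 13.4508²) ≈ 47.5007 m.
Converting: 47.5007 m × 3.2808 ft/m ≈ 155.84 ft.

156 ft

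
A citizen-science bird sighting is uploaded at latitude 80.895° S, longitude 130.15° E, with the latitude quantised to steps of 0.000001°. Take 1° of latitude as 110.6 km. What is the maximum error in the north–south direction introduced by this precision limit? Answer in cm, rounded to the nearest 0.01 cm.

With a 0.000001° grid the true value lies within half a step, ±0.000001°/2 = ±5e-07°, of the stored one.
North–south distance: 5e-07° × 110600 m/° = 0.0553 m.
That is 0.0553 m = 5.53 cm.

5.53 cm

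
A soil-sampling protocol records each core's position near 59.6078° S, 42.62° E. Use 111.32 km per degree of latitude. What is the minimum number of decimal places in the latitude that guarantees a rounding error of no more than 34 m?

4

One degree of latitude covers 111320 m.
Rounding to N decimal places gives at most 0.5 × 10⁻ᴺ degrees of error, i.e. 0.5 × 10⁻ᴺ × 111320 m.
Setting 55660 × 10⁻ᴺ ≤ 34 gives 10ᴺ ≥ 1637, i.e. N ≥ 3.21.
N = 3 would give 55.7 m (too coarse); N = 4 gives 5.57 m ≤ 34 m.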